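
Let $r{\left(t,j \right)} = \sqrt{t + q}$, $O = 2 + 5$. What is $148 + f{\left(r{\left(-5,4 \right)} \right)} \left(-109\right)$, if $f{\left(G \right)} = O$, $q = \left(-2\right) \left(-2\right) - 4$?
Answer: $-615$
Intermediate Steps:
$O = 7$
$q = 0$ ($q = 4 - 4 = 0$)
$r{\left(t,j \right)} = \sqrt{t}$ ($r{\left(t,j \right)} = \sqrt{t + 0} = \sqrt{t}$)
$f{\left(G \right)} = 7$
$148 + f{\left(r{\left(-5,4 \right)} \right)} \left(-109\right) = 148 + 7 \left(-109\right) = 148 - 763 = -615$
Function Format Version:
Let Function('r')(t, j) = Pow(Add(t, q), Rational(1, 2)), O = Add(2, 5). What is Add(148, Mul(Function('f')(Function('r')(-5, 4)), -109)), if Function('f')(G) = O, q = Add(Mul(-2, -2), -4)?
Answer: -615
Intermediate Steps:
O = 7
q = 0 (q = Add(4, -4) = 0)
Function('r')(t, j) = Pow(t, Rational(1, 2)) (Function('r')(t, j) = Pow(Add(t, 0), Rational(1, 2)) = Pow(t, Rational(1, 2)))
Function('f')(G) = 7
Add(148, Mul(Function('f')(Function('r')(-5, 4)), -109)) = Add(148, Mul(7, -109)) = Add(148, -763) = -615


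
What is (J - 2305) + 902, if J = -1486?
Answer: -2889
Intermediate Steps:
(J - 2305) + 902 = (-1486 - 2305) + 902 = -3791 + 902 = -2889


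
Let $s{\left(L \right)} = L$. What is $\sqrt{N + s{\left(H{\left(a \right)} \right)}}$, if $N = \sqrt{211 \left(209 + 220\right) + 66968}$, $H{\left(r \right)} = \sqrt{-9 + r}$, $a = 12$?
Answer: $\sqrt{\sqrt{3} + \sqrt{157487}} \approx 19.964$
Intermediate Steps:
$N = \sqrt{157487}$ ($N = \sqrt{211 \cdot 429 + 66968} = \sqrt{90519 + 66968} = \sqrt{157487} \approx 396.85$)
$\sqrt{N + s{\left(H{\left(a \right)} \right)}} = \sqrt{\sqrt{157487} + \sqrt{-9 + 12}} = \sqrt{\sqrt{157487} + \sqrt{3}} = \sqrt{\sqrt{3} + \sqrt{157487}}$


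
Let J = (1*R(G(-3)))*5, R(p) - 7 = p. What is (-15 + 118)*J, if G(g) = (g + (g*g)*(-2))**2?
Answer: 230720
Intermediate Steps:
G(g) = (g - 2*g**2)**2 (G(g) = (g + g**2*(-2))**2 = (g - 2*g**2)**2)
R(p) = 7 + p
J = 2240 (J = (1*(7 + (-3)**2*(-1 + 2*(-3))**2))*5 = (1*(7 + 9*(-1 - 6)**2))*5 = (1*(7 + 9*(-7)**2))*5 = (1*(7 + 9*49))*5 = (1*(7 + 441))*5 = (1*448)*5 = 448*5 = 2240)
(-15 + 118)*J = (-15 + 118)*2240 = 103*2240 = 230720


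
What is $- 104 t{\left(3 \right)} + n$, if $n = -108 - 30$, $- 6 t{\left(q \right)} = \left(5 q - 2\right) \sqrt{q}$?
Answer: $-138 + \frac{676 \sqrt{3}}{3} \approx 252.29$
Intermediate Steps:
$t{\left(q \right)} = - \frac{\sqrt{q} \left(-2 + 5 q\right)}{6}$ ($t{\left(q \right)} = - \frac{\left(5 q - 2\right) \sqrt{q}}{6} = - \frac{\left(-2 + 5 q\right) \sqrt{q}}{6} = - \frac{\sqrt{q} \left(-2 + 5 q\right)}{6}$)
$n = -138$ ($n = -108 - 30 = -138$)
$- 104 t{\left(3 \right)} + n = - 104 \frac{\sqrt{3} \left(2 - 15\right)}{6} - 138 = - 104 \cdot \frac{1}{6} \sqrt{3} \left(-13\right) - 138 = - 104 \left(- \frac{13 \sqrt{3}}{6}\right) - 138 = \frac{676 \sqrt{3}}{3} - 138 = -138 + \frac{676 \sqrt{3}}{3}$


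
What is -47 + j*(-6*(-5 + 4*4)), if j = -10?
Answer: 613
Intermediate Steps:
-47 + j*(-6*(-5 + 4*4)) = -47 - (-60)*(-5 + 4*4) = -47 - (-60)*(-5 + 16) = -47 - (-60)*11 = -47 - 10*(-66) = -47 + 660 = 613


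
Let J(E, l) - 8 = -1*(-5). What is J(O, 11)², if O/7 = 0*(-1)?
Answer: 169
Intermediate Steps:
O = 0 (O = 7*(0*(-1)) = 7*0 = 0)
J(E, l) = 13 (J(E, l) = 8 - 1*(-5) = 8 + 5 = 13)
J(O, 11)² = 13² = 169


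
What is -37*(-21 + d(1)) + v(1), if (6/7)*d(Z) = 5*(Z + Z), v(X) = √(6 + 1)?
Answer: 1036/3 + √7 ≈ 347.98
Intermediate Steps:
v(X) = √7
d(Z) = 35*Z/3 (d(Z) = 7*(5*(Z + Z))/6 = 7*(5*(2*Z))/6 = 7*(10*Z)/6 = 35*Z/3)
-37*(-21 + d(1)) + v(1) = -37*(-21 + (35/3)*1) + √7 = -37*(-21 + 35/3) + √7 = -37*(-28/3) + √7 = 1036/3 + √7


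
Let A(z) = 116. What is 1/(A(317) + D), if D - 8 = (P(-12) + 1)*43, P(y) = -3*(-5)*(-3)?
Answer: -1/1768 ≈ -0.00056561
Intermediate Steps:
P(y) = -45 (P(y) = 15*(-3) = -45)
D = -1884 (D = 8 + (-45 + 1)*43 = 8 - 44*43 = 8 - 1892 = -1884)
1/(A(317) + D) = 1/(116 - 1884) = 1/(-1768) = -1/1768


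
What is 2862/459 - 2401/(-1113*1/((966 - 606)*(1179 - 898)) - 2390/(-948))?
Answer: -108022811314/113672047 ≈ -950.30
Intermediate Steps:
2862/459 - 2401/(-1113*1/((966 - 606)*(1179 - 898)) - 2390/(-948)) = 2862*(1/459) - 2401/(-1113/(360*281) - 2390*(-1/948)) = 106/17 - 2401/(-1113/101160 + 1195/474) = 106/17 - 2401/(-1113*1/101160 + 1195/474) = 106/17 - 2401/(-371/33720 + 1195/474) = 106/17 - 2401/6686591/2663880 = 106/17 - 2401*2663880/6686591 = 106/17 - 6395975880/6686591 = -108022811314/113672047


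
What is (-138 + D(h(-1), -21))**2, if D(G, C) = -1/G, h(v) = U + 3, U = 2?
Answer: 477481/25 ≈ 19099.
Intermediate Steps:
h(v) = 5 (h(v) = 2 + 3 = 5)
(-138 + D(h(-1), -21))**2 = (-138 - 1/5)**2 = (-691/5)**2 = 477481/25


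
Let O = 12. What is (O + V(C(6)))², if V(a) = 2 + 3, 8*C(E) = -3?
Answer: 289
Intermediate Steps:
C(E) = -3/8 (C(E) = (⅛)*(-3) = -3/8)
V(a) = 5
(O + V(C(6)))² = (12 + 5)² = 17² = 289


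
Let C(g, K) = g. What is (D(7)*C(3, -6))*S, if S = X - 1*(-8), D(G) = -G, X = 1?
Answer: -189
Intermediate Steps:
S = 9 (S = 1 - 1*(-8) = 1 + 8 = 9)
(D(7)*C(3, -6))*S = (-1*7*3)*9 = -7*3*9 = -21*9 = -189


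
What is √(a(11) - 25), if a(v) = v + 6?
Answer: 2*I*√2 ≈ 2.8284*I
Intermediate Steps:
a(v) = 6 + v
√(a(11) - 25) = √((6 + 11) - 25) = √(17 - 25) = √(-8) = 2*I*√2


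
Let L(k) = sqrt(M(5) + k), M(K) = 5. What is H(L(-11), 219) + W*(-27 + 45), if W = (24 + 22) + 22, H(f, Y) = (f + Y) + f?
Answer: 1443 + 2*I*sqrt(6) ≈ 1443.0 + 4.899*I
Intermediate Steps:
L(k) = sqrt(5 + k)
H(f, Y) = Y + 2*f (H(f, Y) = (Y + f) + f = Y + 2*f)
W = 68 (W = 46 + 22 = 68)
H(L(-11), 219) + W*(-27 + 45) = (219 + 2*sqrt(5 - 11)) + 68*(-27 + 45) = (219 + 2*sqrt(-6)) + 68*18 = (219 + 2*(I*sqrt(6))) + 1224 = (219 + 2*I*sqrt(6)) + 1224 = 1443 + 2*I*sqrt(6)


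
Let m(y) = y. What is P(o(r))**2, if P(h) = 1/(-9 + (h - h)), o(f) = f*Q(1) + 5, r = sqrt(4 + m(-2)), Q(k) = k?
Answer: 1/81 ≈ 0.012346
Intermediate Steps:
r = sqrt(2) (r = sqrt(4 - 2) = sqrt(2) ≈ 1.4142)
o(f) = 5 + f (o(f) = f*1 + 5 = f + 5 = 5 + f)
P(h) = -1/9 (P(h) = 1/(-9 + 0) = 1/(-9) = -1/9)
P(o(r))**2 = (-1/9)**2 = 1/81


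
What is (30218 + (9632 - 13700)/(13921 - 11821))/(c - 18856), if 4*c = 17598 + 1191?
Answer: -21151244/9911125 ≈ -2.1341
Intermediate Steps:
c = 18789/4 (c = (17598 + 1191)/4 = (¼)*18789 = 18789/4 ≈ 4697.3)
(30218 + (9632 - 13700)/(13921 - 11821))/(c - 18856) = (30218 + (9632 - 13700)/(13921 - 11821))/(18789/4 - 18856) = (30218 - 4068/2100)/(-56635/4) = (30218 - 4068*1/2100)*(-4/56635) = (30218 - 339/175)*(-4/56635) = (5287811/175)*(-4/56635) = -21151244/9911125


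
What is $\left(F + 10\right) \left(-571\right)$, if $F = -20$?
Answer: $5710$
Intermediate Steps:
$\left(F + 10\right) \left(-571\right) = \left(-20 + 10\right) \left(-571\right) = \left(-10\right) \left(-571\right) = 5710$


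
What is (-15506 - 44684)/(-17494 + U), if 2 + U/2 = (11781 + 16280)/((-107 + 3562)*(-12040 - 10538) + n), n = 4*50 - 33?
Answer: 2347615338185/682481722488 ≈ 3.4398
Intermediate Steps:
n = 167 (n = 200 - 33 = 167)
U = -312083414/78006823 (U = -4 + 2*((11781 + 16280)/((-107 + 3562)*(-12040 - 10538) + 167)) = -4 + 2*(28061/(3455*(-22578) + 167)) = -4 + 2*(28061/(-78006990 + 167)) = -4 + 2*(28061/(-78006823)) = -4 + 2*(28061*(-1/78006823)) = -4 + 2*(-28061/78006823) = -4 - 56122/78006823 = -312083414/78006823 ≈ -4.0007)
(-15506 - 44684)/(-17494 + U) = (-15506 - 44684)/(-17494 - 312083414/78006823) = -60190/(-1364963444976/78006823) = -60190*(-78006823/1364963444976) = 2347615338185/682481722488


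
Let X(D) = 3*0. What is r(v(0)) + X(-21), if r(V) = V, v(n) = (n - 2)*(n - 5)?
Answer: 10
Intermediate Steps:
X(D) = 0
v(n) = (-5 + n)*(-2 + n) (v(n) = (-2 + n)*(-5 + n) = (-5 + n)*(-2 + n))
r(v(0)) + X(-21) = (10 + 0**2 - 7*0) + 0 = (10 + 0 + 0) + 0 = 10 + 0 = 10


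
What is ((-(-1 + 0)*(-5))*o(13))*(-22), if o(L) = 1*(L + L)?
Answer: 2860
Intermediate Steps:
o(L) = 2*L (o(L) = 1*(2*L) = 2*L)
((-(-1 + 0)*(-5))*o(13))*(-22) = ((-(-1 + 0)*(-5))*(2*13))*(-22) = (-(-1)*(-5)*26)*(-22) = (-1*5*26)*(-22) = -5*26*(-22) = -130*(-22) = 2860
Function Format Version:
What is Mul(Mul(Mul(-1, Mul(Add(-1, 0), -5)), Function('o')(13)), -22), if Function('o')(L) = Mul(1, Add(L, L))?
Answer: 2860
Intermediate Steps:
Function('o')(L) = Mul(2, L) (Function('o')(L) = Mul(1, Mul(2, L)) = Mul(2, L))
Mul(Mul(Mul(-1, Mul(Add(-1, 0), -5)), Function('o')(13)), -22) = Mul(Mul(Mul(-1, Mul(Add(-1, 0), -5)), Mul(2, 13)), -22) = Mul(Mul(Mul(-1, Mul(-1, -5)), 26), -22) = Mul(Mul(Mul(-1, 5), 26), -22) = Mul(Mul(-5, 26), -22) = Mul(-130, -22) = 2860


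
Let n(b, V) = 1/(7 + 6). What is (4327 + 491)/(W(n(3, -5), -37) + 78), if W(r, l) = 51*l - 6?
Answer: -146/55 ≈ -2.6545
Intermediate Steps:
n(b, V) = 1/13
W(r, l) = -6 + 51*l
(4327 + 491)/(W(n(3, -5), -37) + 78) = (4327 + 491)/((-6 + 51*(-37)) + 78) = 4818/((-6 - 1887) + 78) = 4818/(-1893 + 78) = 4818/(-1815) = 4818*(-1/1815) = -146/55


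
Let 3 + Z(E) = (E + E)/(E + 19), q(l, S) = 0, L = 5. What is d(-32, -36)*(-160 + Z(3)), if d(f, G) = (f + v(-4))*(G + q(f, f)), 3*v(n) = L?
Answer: -1954680/11 ≈ -1.7770e+5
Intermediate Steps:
v(n) = 5/3 (v(n) = (⅓)*5 = 5/3)
Z(E) = -3 + 2*E/(19 + E) (Z(E) = -3 + (E + E)/(E + 19) = -3 + (2*E)/(19 + E) = -3 + 2*E/(19 + E))
d(f, G) = G*(5/3 + f) (d(f, G) = (f + 5/3)*(G + 0) = (5/3 + f)*G = G*(5/3 + f))
d(-32, -36)*(-160 + Z(3)) = ((⅓)*(-36)*(5 + 3*(-32)))*(-160 + (-57 - 1*3)/(19 + 3)) = ((⅓)*(-36)*(5 - 96))*(-160 + (-57 - 3)/22) = ((⅓)*(-36)*(-91))*(-160 + (1/22)*(-60)) = 1092*(-160 - 30/11) = 1092*(-1790/11) = -1954680/11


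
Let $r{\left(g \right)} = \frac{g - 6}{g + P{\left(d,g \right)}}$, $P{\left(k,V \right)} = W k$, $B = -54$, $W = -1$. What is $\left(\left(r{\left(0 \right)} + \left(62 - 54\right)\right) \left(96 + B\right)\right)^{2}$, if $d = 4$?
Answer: $159201$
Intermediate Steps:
$P{\left(k,V \right)} = - k$
$r{\left(g \right)} = \frac{-6 + g}{-4 + g}$ ($r{\left(g \right)} = \frac{g - 6}{g - 4} = \frac{-6 + g}{g - 4} = \frac{-6 + g}{-4 + g}$)
$\left(\left(r{\left(0 \right)} + \left(62 - 54\right)\right) \left(96 + B\right)\right)^{2} = \left(\left(\frac{-6 + 0}{-4 + 0} + \left(62 - 54\right)\right) \left(96 - 54\right)\right)^{2} = \left(\left(\frac{1}{-4} \left(-6\right) + 8\right) 42\right)^{2} = \left(\left(\left(- \frac{1}{4}\right) \left(-6\right) + 8\right) 42\right)^{2} = \left(\left(\frac{3}{2} + 8\right) 42\right)^{2} = \left(\frac{19}{2} \cdot 42\right)^{2} = 399^{2} = 159201$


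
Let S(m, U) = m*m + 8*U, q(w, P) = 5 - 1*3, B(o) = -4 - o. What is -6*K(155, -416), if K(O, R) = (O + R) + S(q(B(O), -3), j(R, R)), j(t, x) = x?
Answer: 21510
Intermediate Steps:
q(w, P) = 2 (q(w, P) = 5 - 3 = 2)
S(m, U) = m**2 + 8*U
K(O, R) = 4 + O + 9*R (K(O, R) = (O + R) + (2**2 + 8*R) = (O + R) + (4 + 8*R) = 4 + O + 9*R)
-6*K(155, -416) = -6*(4 + 155 + 9*(-416)) = -6*(4 + 155 - 3744) = -6*(-3585) = 21510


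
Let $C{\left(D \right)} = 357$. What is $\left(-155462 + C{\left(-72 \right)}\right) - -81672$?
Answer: $-73433$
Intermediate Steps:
$\left(-155462 + C{\left(-72 \right)}\right) - -81672 = \left(-155462 + 357\right) - -81672 = -155105 + 81672 = -73433$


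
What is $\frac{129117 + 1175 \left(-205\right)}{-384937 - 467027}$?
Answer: $\frac{55879}{425982} \approx 0.13118$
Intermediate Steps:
$\frac{129117 + 1175 \left(-205\right)}{-384937 - 467027} = \frac{129117 - 240875}{-851964} = \left(-111758\right) \left(- \frac{1}{851964}\right) = \frac{55879}{425982}$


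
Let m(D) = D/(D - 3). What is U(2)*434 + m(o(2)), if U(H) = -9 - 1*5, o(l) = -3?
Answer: -12151/2 ≈ -6075.5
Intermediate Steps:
U(H) = -14 (U(H) = -9 - 5 = -14)
m(D) = D/(-3 + D)
U(2)*434 + m(o(2)) = -14*434 - 3/(-3 - 3) = -6076 - 3/(-6) = -6076 - 3*(-⅙) = -6076 + ½ = -12151/2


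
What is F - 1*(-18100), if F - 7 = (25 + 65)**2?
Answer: 26207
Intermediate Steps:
F = 8107 (F = 7 + (25 + 65)**2 = 7 + 90**2 = 7 + 8100 = 8107)
F - 1*(-18100) = 8107 - 1*(-18100) = 8107 + 18100 = 26207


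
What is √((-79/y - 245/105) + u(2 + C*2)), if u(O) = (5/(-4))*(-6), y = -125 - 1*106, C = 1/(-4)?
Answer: √1175790/462 ≈ 2.3471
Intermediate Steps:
C = -¼ ≈ -0.25000
y = -231 (y = -125 - 106 = -231)
u(O) = 15/2 (u(O) = (5*(-¼))*(-6) = -5/4*(-6) = 15/2)
√((-79/y - 245/105) + u(2 + C*2)) = √((-79/(-231) - 245/105) + 15/2) = √((-79*(-1/231) - 245*1/105) + 15/2) = √((79/231 - 7/3) + 15/2) = √(-460/231 + 15/2) = √(2545/462) = √1175790/462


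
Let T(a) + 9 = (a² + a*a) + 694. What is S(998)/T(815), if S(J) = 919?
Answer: 919/1329135 ≈ 0.00069143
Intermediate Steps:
T(a) = 685 + 2*a² (T(a) = -9 + ((a² + a*a) + 694) = -9 + ((a² + a²) + 694) = -9 + (2*a² + 694) = -9 + (694 + 2*a²) = 685 + 2*a²)
S(998)/T(815) = 919/(685 + 2*815²) = 919/(685 + 2*664225) = 919/(685 + 1328450) = 919/1329135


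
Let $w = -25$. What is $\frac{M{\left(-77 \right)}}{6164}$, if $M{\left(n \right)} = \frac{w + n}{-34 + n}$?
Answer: $\frac{17}{114034} \approx 0.00014908$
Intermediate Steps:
$M{\left(n \right)} = \frac{-25 + n}{-34 + n}$
$\frac{M{\left(-77 \right)}}{6164} = \frac{\frac{1}{-34 - 77} \left(-25 - 77\right)}{6164} = \frac{1}{-111} \left(-102\right) \frac{1}{6164} = \left(- \frac{1}{111}\right) \left(-102\right) \frac{1}{6164} = \frac{34}{37} \cdot \frac{1}{6164} = \frac{17}{114034}$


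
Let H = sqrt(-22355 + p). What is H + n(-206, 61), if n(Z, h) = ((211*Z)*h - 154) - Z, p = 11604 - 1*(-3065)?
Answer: -2651374 + 3*I*sqrt(854) ≈ -2.6514e+6 + 87.67*I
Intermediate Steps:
p = 14669 (p = 11604 + 3065 = 14669)
n(Z, h) = -154 - Z + 211*Z*h (n(Z, h) = (211*Z*h - 154) - Z = (-154 + 211*Z*h) - Z = -154 - Z + 211*Z*h)
H = 3*I*sqrt(854) (H = sqrt(-22355 + 14669) = sqrt(-7686) = 3*I*sqrt(854) ≈ 87.67*I)
H + n(-206, 61) = 3*I*sqrt(854) + (-154 - 1*(-206) + 211*(-206)*61) = 3*I*sqrt(854) + (-154 + 206 - 2651426) = 3*I*sqrt(854) - 2651374 = -2651374 + 3*I*sqrt(854)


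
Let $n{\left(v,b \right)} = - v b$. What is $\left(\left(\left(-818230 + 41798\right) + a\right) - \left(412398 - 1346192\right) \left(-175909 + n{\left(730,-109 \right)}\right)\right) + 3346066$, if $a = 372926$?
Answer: $-89957837606$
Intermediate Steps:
$n{\left(v,b \right)} = - b v$
$\left(\left(\left(-818230 + 41798\right) + a\right) - \left(412398 - 1346192\right) \left(-175909 + n{\left(730,-109 \right)}\right)\right) + 3346066 = \left(\left(\left(-818230 + 41798\right) + 372926\right) - \left(412398 - 1346192\right) \left(-175909 - \left(-109\right) 730\right)\right) + 3346066 = \left(\left(-776432 + 372926\right) - - 933794 \left(-175909 + 79570\right)\right) + 3346066 = \left(-403506 - \left(-933794\right) \left(-96339\right)\right) + 3346066 = \left(-403506 - 89960780166\right) + 3346066 = -89961183672 + 3346066 = -89957837606$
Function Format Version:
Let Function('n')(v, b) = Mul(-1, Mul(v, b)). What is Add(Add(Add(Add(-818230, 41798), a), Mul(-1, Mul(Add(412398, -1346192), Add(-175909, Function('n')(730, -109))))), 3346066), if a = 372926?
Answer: -89957837606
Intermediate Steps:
Function('n')(v, b) = Mul(-1, b, v) (Function('n')(v, b) = Mul(-1, Mul(b, v)) = Mul(-1, b, v))
Add(Add(Add(Add(-818230, 41798), a), Mul(-1, Mul(Add(412398, -1346192), Add(-175909, Function('n')(730, -109))))), 3346066) = Add(Add(Add(Add(-818230, 41798), 372926), Mul(-1, Mul(Add(412398, -1346192), Add(-175909, Mul(-1, -109, 730))))), 3346066) = Add(Add(Add(-776432, 372926), Mul(-1, Mul(-933794, Add(-175909, 79570)))), 3346066) = Add(Add(-403506, Mul(-1, Mul(-933794, -96339))), 3346066) = Add(Add(-403506, Mul(-1, 89960780166)), 3346066) = Add(Add(-403506, -89960780166), 3346066) = Add(-89961183672, 3346066) = -89957837606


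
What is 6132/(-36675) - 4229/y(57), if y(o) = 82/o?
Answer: -2947040533/1002450 ≈ -2939.8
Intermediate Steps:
6132/(-36675) - 4229/y(57) = 6132/(-36675) - 4229/(82/57) = 6132*(-1/36675) - 4229/(82*(1/57)) = -2044/12225 - 4229/82/57 = -2044/12225 - 4229*57/82 = -2044/12225 - 241053/82 = -2947040533/1002450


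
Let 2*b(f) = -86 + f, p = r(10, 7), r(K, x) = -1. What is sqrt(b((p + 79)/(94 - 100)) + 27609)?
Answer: sqrt(110238)/2 ≈ 166.01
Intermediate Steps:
p = -1
b(f) = -43 + f/2 (b(f) = (-86 + f)/2 = -43 + f/2)
sqrt(b((p + 79)/(94 - 100)) + 27609) = sqrt((-43 + ((-1 + 79)/(94 - 100))/2) + 27609) = sqrt((-43 + (78/(-6))/2) + 27609) = sqrt((-43 + (78*(-1/6))/2) + 27609) = sqrt((-43 + (1/2)*(-13)) + 27609) = sqrt((-43 - 13/2) + 27609) = sqrt(-99/2 + 27609) = sqrt(55119/2) = sqrt(110238)/2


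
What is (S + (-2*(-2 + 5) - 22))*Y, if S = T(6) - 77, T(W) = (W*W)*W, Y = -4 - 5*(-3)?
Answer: 1221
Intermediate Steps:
Y = 11 (Y = -4 + 15 = 11)
T(W) = W**3 (T(W) = W**2*W = W**3)
S = 139 (S = 6**3 - 77 = 216 - 77 = 139)
(S + (-2*(-2 + 5) - 22))*Y = (139 + (-2*(-2 + 5) - 22))*11 = (139 + (-2*3 - 22))*11 = (139 + (-6 - 22))*11 = (139 - 28)*11 = 111*11 = 1221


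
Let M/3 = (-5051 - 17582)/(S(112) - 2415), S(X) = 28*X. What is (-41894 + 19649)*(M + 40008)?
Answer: -640163695905/721 ≈ -8.8788e+8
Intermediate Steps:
M = -67899/721 (M = 3*((-5051 - 17582)/(28*112 - 2415)) = 3*(-22633/(3136 - 2415)) = 3*(-22633/721) = -67899/721 ≈ -94.173)
(-41894 + 19649)*(M + 40008) = (-41894 + 19649)*(-67899/721 + 40008) = -22245*28777869/721 = -640163695905/721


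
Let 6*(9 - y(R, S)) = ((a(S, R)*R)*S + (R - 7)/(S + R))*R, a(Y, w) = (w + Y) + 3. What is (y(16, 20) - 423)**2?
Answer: 10217975056/9 ≈ 1.1353e+9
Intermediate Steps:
a(Y, w) = 3 + Y + w (a(Y, w) = (Y + w) + 3 = 3 + Y + w)
y(R, S) = 9 - R*((-7 + R)/(R + S) + R*S*(3 + R + S))/6 (y(R, S) = 9 - (((3 + S + R)*R)*S + (R - 7)/(S + R))*R/6 = 9 - (((3 + R + S)*R)*S + (-7 + R)/(R + S))*R/6 = 9 - ((R*(3 + R + S))*S + (-7 + R)/(R + S))*R/6 = 9 - (R*S*(3 + R + S) + (-7 + R)/(R + S))*R/6 = 9 - ((-7 + R)/(R + S) + R*S*(3 + R + S))*R/6 = 9 - R*((-7 + R)/(R + S) + R*S*(3 + R + S))/6)
(y(16, 20) - 423)**2 = ((-1*16**2 + 54*20 + 61*16 - 1*20*16**3*(3 + 16 + 20) - 1*16**2*20**2*(3 + 16 + 20))/(6*(16 + 20)) - 423)**2 = ((1/6)*(-1*256 + 1080 + 976 - 1*20*4096*39 - 1*256*400*39)/36 - 423)**2 = ((1/6)*(1/36)*(-256 + 1080 + 976 - 3194880 - 3993600) - 423)**2 = ((1/6)*(1/36)*(-7186680) - 423)**2 = (-99815/3 - 423)**2 = (-101084/3)**2 = 10217975056/9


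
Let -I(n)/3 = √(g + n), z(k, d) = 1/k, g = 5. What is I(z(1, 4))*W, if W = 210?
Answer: -630*√6 ≈ -1543.2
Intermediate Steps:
I(n) = -3*√(5 + n)
I(z(1, 4))*W = -3*√(5 + 1/1)*210 = -3*√(5 + 1)*210 = -3*√6*210 = -630*√6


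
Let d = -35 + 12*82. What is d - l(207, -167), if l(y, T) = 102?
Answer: 847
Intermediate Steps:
d = 949 (d = -35 + 984 = 949)
d - l(207, -167) = 949 - 1*102 = 949 - 102 = 847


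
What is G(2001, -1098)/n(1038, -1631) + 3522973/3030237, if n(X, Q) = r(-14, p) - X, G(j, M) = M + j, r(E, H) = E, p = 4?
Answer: 969863585/3187809324 ≈ 0.30424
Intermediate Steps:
n(X, Q) = -14 - X
G(2001, -1098)/n(1038, -1631) + 3522973/3030237 = (-1098 + 2001)/(-14 - 1*1038) + 3522973/3030237 = 903/(-14 - 1038) + 3522973*(1/3030237) = 903/(-1052) + 3522973/3030237 = 903*(-1/1052) + 3522973/3030237 = -903/1052 + 3522973/3030237 = 969863585/3187809324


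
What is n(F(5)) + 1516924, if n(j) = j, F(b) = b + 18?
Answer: 1516947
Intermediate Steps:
F(b) = 18 + b
n(F(5)) + 1516924 = (18 + 5) + 1516924 = 23 + 1516924 = 1516947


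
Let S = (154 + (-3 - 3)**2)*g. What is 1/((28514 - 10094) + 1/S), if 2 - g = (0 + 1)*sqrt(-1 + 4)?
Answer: 664962380/12248614039201 - 190*sqrt(3)/12248614039201 ≈ 5.4289e-5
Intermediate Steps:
g = 2 - sqrt(3) (g = 2 - (0 + 1)*sqrt(-1 + 4) = 2 - sqrt(3) ≈ 0.26795)
S = 380 - 190*sqrt(3) (S = (154 + (-3 - 3)**2)*(2 - sqrt(3)) = (154 + (-6)**2)*(2 - sqrt(3)) = (154 + 36)*(2 - sqrt(3)) = 190*(2 - sqrt(3)) = 380 - 190*sqrt(3) ≈ 50.910)
1/((28514 - 10094) + 1/S) = 1/((28514 - 10094) + 1/(380 - 190*sqrt(3))) = 1/(18420 + 1/(380 - 190*sqrt(3)))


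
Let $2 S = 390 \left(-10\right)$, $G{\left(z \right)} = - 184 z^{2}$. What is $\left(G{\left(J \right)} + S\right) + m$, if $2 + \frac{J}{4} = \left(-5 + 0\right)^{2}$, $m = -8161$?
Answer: $-1567487$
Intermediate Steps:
$J = 92$ ($J = -8 + 4 \left(-5 + 0\right)^{2} = -8 + 4 \left(-5\right)^{2} = -8 + 4 \cdot 25 = -8 + 100 = 92$)
$S = -1950$ ($S = \frac{390 \left(-10\right)}{2} = \frac{1}{2} \left(-3900\right) = -1950$)
$\left(G{\left(J \right)} + S\right) + m = \left(- 184 \cdot 92^{2} - 1950\right) - 8161 = \left(\left(-184\right) 8464 - 1950\right) - 8161 = \left(-1557376 - 1950\right) - 8161 = -1559326 - 8161 = -1567487$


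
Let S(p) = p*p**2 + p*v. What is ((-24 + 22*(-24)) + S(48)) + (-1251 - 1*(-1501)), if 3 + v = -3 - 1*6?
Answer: 109714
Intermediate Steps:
v = -12 (v = -3 + (-3 - 1*6) = -3 + (-3 - 6) = -3 - 9 = -12)
S(p) = p**3 - 12*p (S(p) = p*p**2 + p*(-12) = p**3 - 12*p)
((-24 + 22*(-24)) + S(48)) + (-1251 - 1*(-1501)) = ((-24 + 22*(-24)) + 48*(-12 + 48**2)) + (-1251 - 1*(-1501)) = ((-24 - 528) + 48*(-12 + 2304)) + (-1251 + 1501) = (-552 + 48*2292) + 250 = (-552 + 110016) + 250 = 109464 + 250 = 109714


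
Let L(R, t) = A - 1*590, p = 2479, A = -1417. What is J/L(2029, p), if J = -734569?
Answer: 734569/2007 ≈ 366.00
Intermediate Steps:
L(R, t) = -2007 (L(R, t) = -1417 - 1*590 = -1417 - 590 = -2007)
J/L(2029, p) = -734569/(-2007) = -734569*(-1/2007) = 734569/2007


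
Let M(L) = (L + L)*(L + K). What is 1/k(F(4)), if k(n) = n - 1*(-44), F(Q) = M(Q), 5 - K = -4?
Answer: 1/148 ≈ 0.0067568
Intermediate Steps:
K = 9 (K = 5 - 1*(-4) = 5 + 4 = 9)
M(L) = 2*L*(9 + L) (M(L) = (L + L)*(L + 9) = (2*L)*(9 + L) = 2*L*(9 + L))
F(Q) = 2*Q*(9 + Q)
k(n) = 44 + n (k(n) = n + 44 = 44 + n)
1/k(F(4)) = 1/(44 + 2*4*(9 + 4)) = 1/(44 + 2*4*13) = 1/(44 + 104) = 1/148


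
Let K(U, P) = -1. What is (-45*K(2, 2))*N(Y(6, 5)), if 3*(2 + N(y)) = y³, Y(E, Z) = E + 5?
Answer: 19875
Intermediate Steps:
Y(E, Z) = 5 + E
N(y) = -2 + y³/3
(-45*K(2, 2))*N(Y(6, 5)) = (-45*(-1))*(-2 + (5 + 6)³/3) = 45*(-2 + (⅓)*11³) = 45*(-2 + (⅓)*1331) = 45*(-2 + 1331/3) = 45*(1325/3) = 19875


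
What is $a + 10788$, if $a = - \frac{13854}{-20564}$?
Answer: $\frac{110929143}{10282} \approx 10789.0$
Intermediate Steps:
$a = \frac{6927}{10282}$ ($a = \left(-13854\right) \left(- \frac{1}{20564}\right) = \frac{6927}{10282} \approx 0.6737$)
$a + 10788 = \frac{6927}{10282} + 10788 = \frac{110929143}{10282}$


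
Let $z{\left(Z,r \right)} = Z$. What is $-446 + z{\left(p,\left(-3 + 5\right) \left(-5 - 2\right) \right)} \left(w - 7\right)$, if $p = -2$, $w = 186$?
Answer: $-804$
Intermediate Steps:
$-446 + z{\left(p,\left(-3 + 5\right) \left(-5 - 2\right) \right)} \left(w - 7\right) = -446 - 2 \left(186 - 7\right) = -446 - 358 = -804$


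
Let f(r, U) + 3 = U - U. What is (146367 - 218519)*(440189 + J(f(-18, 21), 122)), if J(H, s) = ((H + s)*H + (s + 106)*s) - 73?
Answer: -33736471400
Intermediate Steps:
f(r, U) = -3 (f(r, U) = -3 + (U - U) = -3 + 0 = -3)
J(H, s) = -73 + H*(H + s) + s*(106 + s) (J(H, s) = (H*(H + s) + (106 + s)*s) - 73 = (H*(H + s) + s*(106 + s)) - 73 = -73 + H*(H + s) + s*(106 + s))
(146367 - 218519)*(440189 + J(f(-18, 21), 122)) = (146367 - 218519)*(440189 + (-73 + (-3)² + 122² + 106*122 - 3*122)) = -72152*(440189 + (-73 + 9 + 14884 + 12932 - 366)) = -72152*(440189 + 27386) = -72152*467575 = -33736471400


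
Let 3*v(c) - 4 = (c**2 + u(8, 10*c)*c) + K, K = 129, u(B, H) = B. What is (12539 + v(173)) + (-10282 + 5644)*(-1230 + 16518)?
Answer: -70882723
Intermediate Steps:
v(c) = 133/3 + c**2/3 + 8*c/3 (v(c) = 4/3 + ((c**2 + 8*c) + 129)/3 = 4/3 + (129 + c**2 + 8*c)/3 = 4/3 + (43 + c**2/3 + 8*c/3) = 133/3 + c**2/3 + 8*c/3)
(12539 + v(173)) + (-10282 + 5644)*(-1230 + 16518) = (12539 + (133/3 + (1/3)*173**2 + (8/3)*173)) + (-10282 + 5644)*(-1230 + 16518) = (12539 + (133/3 + (1/3)*29929 + 1384/3)) - 4638*15288 = (12539 + (133/3 + 29929/3 + 1384/3)) - 70905744 = (12539 + 10482) - 70905744 = 23021 - 70905744 = -70882723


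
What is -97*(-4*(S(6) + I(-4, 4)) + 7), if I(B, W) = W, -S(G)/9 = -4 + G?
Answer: -6111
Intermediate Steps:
S(G) = 36 - 9*G (S(G) = -9*(-4 + G) = 36 - 9*G)
-97*(-4*(S(6) + I(-4, 4)) + 7) = -97*(-4*((36 - 9*6) + 4) + 7) = -97*(-4*((36 - 54) + 4) + 7) = -97*(-4*(-18 + 4) + 7) = -97*(-4*(-14) + 7) = -97*(56 + 7) = -97*63 = -6111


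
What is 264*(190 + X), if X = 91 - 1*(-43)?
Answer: 85536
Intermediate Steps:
X = 134 (X = 91 + 43 = 134)
264*(190 + X) = 264*(190 + 134) = 264*324 = 85536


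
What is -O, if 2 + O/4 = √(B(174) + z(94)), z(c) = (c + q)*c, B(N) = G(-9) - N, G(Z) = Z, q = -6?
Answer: 8 - 4*√8089 ≈ -351.76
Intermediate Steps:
B(N) = -9 - N
z(c) = c*(-6 + c) (z(c) = (c - 6)*c = (-6 + c)*c = c*(-6 + c))
O = -8 + 4*√8089 (O = -8 + 4*√((-9 - 1*174) + 94*(-6 + 94)) = -8 + 4*√((-9 - 174) + 94*88) = -8 + 4*√(-183 + 8272) = -8 + 4*√8089 ≈ 351.76)
-O = -(-8 + 4*√8089) = 8 - 4*√8089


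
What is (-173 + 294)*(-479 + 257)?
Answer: -26862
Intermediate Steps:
(-173 + 294)*(-479 + 257) = 121*(-222) = -26862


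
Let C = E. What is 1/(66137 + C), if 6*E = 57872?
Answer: 3/227347 ≈ 1.3196e-5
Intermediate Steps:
E = 28936/3 (E = (1/6)*57872 = 28936/3 ≈ 9645.3)
C = 28936/3 ≈ 9645.3
1/(66137 + C) = 1/(66137 + 28936/3) = 1/(227347/3) = 3/227347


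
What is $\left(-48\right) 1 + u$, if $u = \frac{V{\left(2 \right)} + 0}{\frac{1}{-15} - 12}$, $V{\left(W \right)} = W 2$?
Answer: $- \frac{8748}{181} \approx -48.331$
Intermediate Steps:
$V{\left(W \right)} = 2 W$
$u = - \frac{60}{181}$ ($u = \frac{2 \cdot 2 + 0}{\frac{1}{-15} - 12} = \frac{4 + 0}{- \frac{1}{15} - 12} = \frac{4}{- \frac{181}{15}} = 4 \left(- \frac{15}{181}\right) = - \frac{60}{181} \approx -0.33149$)
$\left(-48\right) 1 + u = \left(-48\right) 1 - \frac{60}{181} = -48 - \frac{60}{181} = - \frac{8748}{181}$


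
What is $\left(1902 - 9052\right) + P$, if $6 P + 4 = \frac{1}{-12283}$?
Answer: $- \frac{526989833}{73698} \approx -7150.7$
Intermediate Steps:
$P = - \frac{49133}{73698}$ ($P = - \frac{2}{3} + \frac{1}{6 \left(-12283\right)} = - \frac{2}{3} + \frac{1}{6} \left(- \frac{1}{12283}\right) = - \frac{2}{3} - \frac{1}{73698} = - \frac{49133}{73698} \approx -0.66668$)
$\left(1902 - 9052\right) + P = \left(1902 - 9052\right) - \frac{49133}{73698} = -7150 - \frac{49133}{73698} = - \frac{526989833}{73698}$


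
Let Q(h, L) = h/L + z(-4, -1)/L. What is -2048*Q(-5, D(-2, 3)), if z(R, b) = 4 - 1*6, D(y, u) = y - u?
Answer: -14336/5 ≈ -2867.2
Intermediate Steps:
z(R, b) = -2 (z(R, b) = 4 - 6 = -2)
Q(h, L) = -2/L + h/L (Q(h, L) = h/L - 2/L = -2/L + h/L)
-2048*Q(-5, D(-2, 3)) = -2048*(-2 - 5)/(-2 - 1*3) = -2048*(-7)/(-2 - 3) = -2048*(-7)/(-5) = -(-2048)*(-7)/5 = -2048*7/5 = -14336/5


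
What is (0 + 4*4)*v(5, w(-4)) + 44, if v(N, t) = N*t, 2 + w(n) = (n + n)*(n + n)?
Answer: 5004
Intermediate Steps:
w(n) = -2 + 4*n**2 (w(n) = -2 + (n + n)*(n + n) = -2 + (2*n)*(2*n) = -2 + 4*n**2)
(0 + 4*4)*v(5, w(-4)) + 44 = (0 + 4*4)*(5*(-2 + 4*(-4)**2)) + 44 = (0 + 16)*(5*(-2 + 4*16)) + 44 = 16*(5*(-2 + 64)) + 44 = 16*(5*62) + 44 = 16*310 + 44 = 4960 + 44 = 5004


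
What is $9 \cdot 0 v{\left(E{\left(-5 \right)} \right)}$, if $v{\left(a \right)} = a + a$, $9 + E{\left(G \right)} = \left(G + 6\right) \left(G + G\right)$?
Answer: $0$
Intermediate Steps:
$E{\left(G \right)} = -9 + 2 G \left(6 + G\right)$ ($E{\left(G \right)} = -9 + \left(G + 6\right) \left(G + G\right) = -9 + \left(6 + G\right) 2 G = -9 + 2 G \left(6 + G\right)$)
$v{\left(a \right)} = 2 a$
$9 \cdot 0 v{\left(E{\left(-5 \right)} \right)} = 9 \cdot 0 \cdot 2 \left(-9 + 2 \left(-5\right)^{2} + 12 \left(-5\right)\right) = 0 \cdot 2 \left(-9 + 2 \cdot 25 - 60\right) = 0 \cdot 2 \left(-9 + 50 - 60\right) = 0 \cdot 2 \left(-19\right) = 0 \left(-38\right) = 0$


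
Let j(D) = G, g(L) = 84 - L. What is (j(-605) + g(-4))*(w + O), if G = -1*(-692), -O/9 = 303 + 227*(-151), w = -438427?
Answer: -103475580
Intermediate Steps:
O = 305766 (O = -9*(303 + 227*(-151)) = -9*(303 - 34277) = -9*(-33974) = 305766)
G = 692
j(D) = 692
(j(-605) + g(-4))*(w + O) = (692 + (84 - 1*(-4)))*(-438427 + 305766) = (692 + (84 + 4))*(-132661) = (692 + 88)*(-132661) = 780*(-132661) = -103475580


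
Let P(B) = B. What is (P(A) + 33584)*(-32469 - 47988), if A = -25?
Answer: -2700056463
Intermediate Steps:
(P(A) + 33584)*(-32469 - 47988) = (-25 + 33584)*(-32469 - 47988) = 33559*(-80457) = -2700056463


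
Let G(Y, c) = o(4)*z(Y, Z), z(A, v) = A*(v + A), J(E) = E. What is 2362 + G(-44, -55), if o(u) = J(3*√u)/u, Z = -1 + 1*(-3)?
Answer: 5530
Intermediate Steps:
Z = -4 (Z = -1 - 3 = -4)
z(A, v) = A*(A + v)
o(u) = 3/√u (o(u) = (3*√u)/u = 3/√u)
G(Y, c) = 3*Y*(-4 + Y)/2 (G(Y, c) = (3/√4)*(Y*(Y - 4)) = (3*(½))*(Y*(-4 + Y)) = 3*(Y*(-4 + Y))/2 = 3*Y*(-4 + Y)/2)
2362 + G(-44, -55) = 2362 + (3/2)*(-44)*(-4 - 44) = 2362 + (3/2)*(-44)*(-48) = 2362 + 3168 = 5530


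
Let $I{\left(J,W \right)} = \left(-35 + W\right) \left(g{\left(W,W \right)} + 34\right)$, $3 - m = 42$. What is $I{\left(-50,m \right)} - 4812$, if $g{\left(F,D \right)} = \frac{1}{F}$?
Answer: $- \frac{285718}{39} \approx -7326.1$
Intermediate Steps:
$m = -39$ ($m = 3 - 42 = -39$)
$I{\left(J,W \right)} = \left(-35 + W\right) \left(34 + \frac{1}{W}\right)$ ($I{\left(J,W \right)} = \left(-35 + W\right) \left(\frac{1}{W} + 34\right) = \left(-35 + W\right) \left(34 + \frac{1}{W}\right)$)
$I{\left(-50,m \right)} - 4812 = \left(-1189 - \frac{35}{-39} + 34 \left(-39\right)\right) - 4812 = \left(-1189 - - \frac{35}{39} - 1326\right) - 4812 = \left(-1189 + \frac{35}{39} - 1326\right) - 4812 = - \frac{98050}{39} - 4812 = - \frac{285718}{39}$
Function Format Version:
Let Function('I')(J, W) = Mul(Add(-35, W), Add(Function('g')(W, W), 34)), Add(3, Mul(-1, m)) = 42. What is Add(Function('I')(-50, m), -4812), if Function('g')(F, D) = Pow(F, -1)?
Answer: Rational(-285718, 39) ≈ -7326.1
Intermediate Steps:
m = -39 (m = Add(3, Mul(-1, 42)) = Add(3, -42) = -39)
Function('I')(J, W) = Mul(Add(-35, W), Add(34, Pow(W, -1))) (Function('I')(J, W) = Mul(Add(-35, W), Add(Pow(W, -1), 34)) = Mul(Add(-35, W), Add(34, Pow(W, -1))))
Add(Function('I')(-50, m), -4812) = Add(Add(-1189, Mul(-35, Pow(-39, -1)), Mul(34, -39)), -4812) = Add(Add(-1189, Mul(-35, Rational(-1, 39)), -1326), -4812) = Add(Add(-1189, Rational(35, 39), -1326), -4812) = Add(Rational(-98050, 39), -4812) = Rational(-285718, 39)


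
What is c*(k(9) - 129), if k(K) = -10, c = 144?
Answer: -20016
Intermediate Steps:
c*(k(9) - 129) = 144*(-10 - 129) = 144*(-139) = -20016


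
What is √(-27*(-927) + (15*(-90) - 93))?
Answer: √23586 ≈ 153.58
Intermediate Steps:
√(-27*(-927) + (15*(-90) - 93)) = √(25029 + (-1350 - 93)) = √(25029 - 1443) = √23586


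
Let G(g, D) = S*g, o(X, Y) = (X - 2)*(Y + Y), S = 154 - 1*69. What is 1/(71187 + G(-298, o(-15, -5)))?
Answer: 1/45857 ≈ 2.1807e-5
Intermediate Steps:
S = 85 (S = 154 - 69 = 85)
o(X, Y) = 2*Y*(-2 + X) (o(X, Y) = (-2 + X)*(2*Y) = 2*Y*(-2 + X))
G(g, D) = 85*g
1/(71187 + G(-298, o(-15, -5))) = 1/(71187 + 85*(-298)) = 1/(71187 - 25330) = 1/45857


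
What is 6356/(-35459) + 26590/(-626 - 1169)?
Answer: -190852766/12729781 ≈ -14.993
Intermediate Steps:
6356/(-35459) + 26590/(-626 - 1169) = 6356*(-1/35459) + 26590/(-1795) = -6356/35459 + 26590*(-1/1795) = -6356/35459 - 5318/359 = -190852766/12729781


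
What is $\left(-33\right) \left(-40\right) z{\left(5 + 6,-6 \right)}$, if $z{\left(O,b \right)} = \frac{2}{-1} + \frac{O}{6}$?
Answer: $-220$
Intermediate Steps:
$z{\left(O,b \right)} = -2 + \frac{O}{6}$ ($z{\left(O,b \right)} = 2 \left(-1\right) + O \frac{1}{6} = -2 + \frac{O}{6}$)
$\left(-33\right) \left(-40\right) z{\left(5 + 6,-6 \right)} = \left(-33\right) \left(-40\right) \left(-2 + \frac{5 + 6}{6}\right) = 1320 \left(-2 + \frac{1}{6} \cdot 11\right) = 1320 \left(-2 + \frac{11}{6}\right) = 1320 \left(- \frac{1}{6}\right) = -220$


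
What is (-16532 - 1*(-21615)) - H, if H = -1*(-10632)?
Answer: -5549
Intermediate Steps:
H = 10632
(-16532 - 1*(-21615)) - H = (-16532 - 1*(-21615)) - 1*10632 = (-16532 + 21615) - 10632 = 5083 - 10632 = -5549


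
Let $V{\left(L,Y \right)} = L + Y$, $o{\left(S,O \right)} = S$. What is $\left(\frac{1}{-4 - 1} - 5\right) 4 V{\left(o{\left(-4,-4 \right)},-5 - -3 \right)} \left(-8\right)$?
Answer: $- \frac{4992}{5} \approx -998.4$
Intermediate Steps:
$\left(\frac{1}{-4 - 1} - 5\right) 4 V{\left(o{\left(-4,-4 \right)},-5 - -3 \right)} \left(-8\right) = \left(\frac{1}{-4 - 1} - 5\right) 4 \left(-4 - 2\right) \left(-8\right) = \left(\frac{1}{-5} - 5\right) 4 \left(-4 + \left(-5 + 3\right)\right) \left(-8\right) = \left(- \frac{1}{5} - 5\right) 4 \left(-4 - 2\right) \left(-8\right) = \left(- \frac{26}{5}\right) 4 \left(-6\right) \left(-8\right) = \left(- \frac{104}{5}\right) \left(-6\right) \left(-8\right) = \frac{624}{5} \left(-8\right) = - \frac{4992}{5}$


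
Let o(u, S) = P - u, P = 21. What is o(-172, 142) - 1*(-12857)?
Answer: 13050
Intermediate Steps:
o(u, S) = 21 - u
o(-172, 142) - 1*(-12857) = (21 - 1*(-172)) - 1*(-12857) = (21 + 172) + 12857 = 193 + 12857 = 13050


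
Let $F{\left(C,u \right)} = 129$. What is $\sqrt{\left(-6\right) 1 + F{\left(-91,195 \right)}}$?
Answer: $\sqrt{123} \approx 11.091$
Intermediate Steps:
$\sqrt{\left(-6\right) 1 + F{\left(-91,195 \right)}} = \sqrt{\left(-6\right) 1 + 129} = \sqrt{-6 + 129} = \sqrt{123}$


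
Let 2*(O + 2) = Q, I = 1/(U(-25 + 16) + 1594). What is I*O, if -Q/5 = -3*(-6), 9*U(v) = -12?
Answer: -141/4778 ≈ -0.029510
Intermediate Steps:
U(v) = -4/3 (U(v) = (1/9)*(-12) = -4/3)
I = 3/4778 (I = 1/(-4/3 + 1594) = 1/(4778/3) = 3/4778 ≈ 0.00062788)
Q = -90 (Q = -(-15)*(-6) = -5*18 = -90)
O = -47 (O = -2 + (1/2)*(-90) = -2 - 45 = -47)
I*O = (3/4778)*(-47) = -141/4778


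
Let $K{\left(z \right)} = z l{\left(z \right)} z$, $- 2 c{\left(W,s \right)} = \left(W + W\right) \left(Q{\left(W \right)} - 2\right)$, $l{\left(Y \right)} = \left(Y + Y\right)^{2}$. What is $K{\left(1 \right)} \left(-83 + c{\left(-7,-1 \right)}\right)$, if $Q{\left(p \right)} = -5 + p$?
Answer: $-724$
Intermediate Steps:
$l{\left(Y \right)} = 4 Y^{2}$ ($l{\left(Y \right)} = \left(2 Y\right)^{2} = 4 Y^{2}$)
$c{\left(W,s \right)} = - W \left(-7 + W\right)$ ($c{\left(W,s \right)} = - \frac{\left(W + W\right) \left(\left(-5 + W\right) - 2\right)}{2} = - \frac{2 W \left(-7 + W\right)}{2} = - W \left(-7 + W\right)$)
$K{\left(z \right)} = 4 z^{4}$ ($K{\left(z \right)} = z 4 z^{2} z = 4 z^{3} z = 4 z^{4}$)
$K{\left(1 \right)} \left(-83 + c{\left(-7,-1 \right)}\right) = 4 \cdot 1^{4} \left(-83 - 7 \left(7 - -7\right)\right) = 4 \cdot 1 \left(-83 - 7 \left(7 + 7\right)\right) = 4 \left(-83 - 98\right) = 4 \left(-181\right) = -724$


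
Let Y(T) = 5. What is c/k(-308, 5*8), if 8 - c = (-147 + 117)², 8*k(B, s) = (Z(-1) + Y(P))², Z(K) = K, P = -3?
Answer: -446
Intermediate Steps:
k(B, s) = 2 (k(B, s) = (-1 + 5)²/8 = (⅛)*4² = (⅛)*16 = 2)
c = -892 (c = 8 - (-147 + 117)² = 8 - 1*(-30)² = 8 - 1*900 = 8 - 900 = -892)
c/k(-308, 5*8) = -892/2 = -892*½ = -446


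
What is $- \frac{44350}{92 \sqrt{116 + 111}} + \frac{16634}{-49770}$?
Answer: $- \frac{8317}{24885} - \frac{22175 \sqrt{227}}{10442} \approx -32.33$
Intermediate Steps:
$- \frac{44350}{92 \sqrt{116 + 111}} + \frac{16634}{-49770} = - \frac{44350}{92 \sqrt{227}} + 16634 \left(- \frac{1}{49770}\right) = - 44350 \frac{\sqrt{227}}{20884} - \frac{8317}{24885} = - \frac{22175 \sqrt{227}}{10442} - \frac{8317}{24885} = - \frac{8317}{24885} - \frac{22175 \sqrt{227}}{10442}$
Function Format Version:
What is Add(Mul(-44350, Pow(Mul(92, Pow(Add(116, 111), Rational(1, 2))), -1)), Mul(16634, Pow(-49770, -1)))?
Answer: Add(Rational(-8317, 24885), Mul(Rational(-22175, 10442), Pow(227, Rational(1, 2)))) ≈ -32.330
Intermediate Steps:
Add(Mul(-44350, Pow(Mul(92, Pow(Add(116, 111), Rational(1, 2))), -1)), Mul(16634, Pow(-49770, -1))) = Add(Mul(-44350, Pow(Mul(92, Pow(227, Rational(1, 2))), -1)), Mul(16634, Rational(-1, 49770))) = Add(Mul(-44350, Mul(Rational(1, 20884), Pow(227, Rational(1, 2)))), Rational(-8317, 24885)) = Add(Mul(Rational(-22175, 10442), Pow(227, Rational(1, 2))), Rational(-8317, 24885)) = Add(Rational(-8317, 24885), Mul(Rational(-22175, 10442), Pow(227, Rational(1, 2))))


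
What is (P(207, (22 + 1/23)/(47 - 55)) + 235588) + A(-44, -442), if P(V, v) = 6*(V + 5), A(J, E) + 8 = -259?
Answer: 236593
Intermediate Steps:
A(J, E) = -267 (A(J, E) = -8 - 259 = -267)
P(V, v) = 30 + 6*V (P(V, v) = 6*(5 + V) = 30 + 6*V)
(P(207, (22 + 1/23)/(47 - 55)) + 235588) + A(-44, -442) = ((30 + 6*207) + 235588) - 267 = ((30 + 1242) + 235588) - 267 = (1272 + 235588) - 267 = 236860 - 267 = 236593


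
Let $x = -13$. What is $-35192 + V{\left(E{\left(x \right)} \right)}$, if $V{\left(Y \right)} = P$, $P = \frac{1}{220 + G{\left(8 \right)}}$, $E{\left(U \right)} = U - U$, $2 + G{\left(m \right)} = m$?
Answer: $- \frac{7953391}{226} \approx -35192.0$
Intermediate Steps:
$G{\left(m \right)} = -2 + m$
$E{\left(U \right)} = 0$
$P = \frac{1}{226}$ ($P = \frac{1}{220 + \left(-2 + 8\right)} = \frac{1}{220 + 6} = \frac{1}{226} \approx 0.0044248$)
$V{\left(Y \right)} = \frac{1}{226}$
$-35192 + V{\left(E{\left(x \right)} \right)} = -35192 + \frac{1}{226} = - \frac{7953391}{226}$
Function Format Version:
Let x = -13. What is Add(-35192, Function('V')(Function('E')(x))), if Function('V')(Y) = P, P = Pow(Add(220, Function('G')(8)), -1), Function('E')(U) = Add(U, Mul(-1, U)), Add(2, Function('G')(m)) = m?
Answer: Rational(-7953391, 226) ≈ -35192.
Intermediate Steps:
Function('G')(m) = Add(-2, m)
Function('E')(U) = 0
P = Rational(1, 226) (P = Pow(Add(220, Add(-2, 8)), -1) = Pow(Add(220, 6), -1) = Pow(226, -1) = Rational(1, 226) ≈ 0.0044248)
Function('V')(Y) = Rational(1, 226)
Add(-35192, Function('V')(Function('E')(x))) = Add(-35192, Rational(1, 226)) = Rational(-7953391, 226)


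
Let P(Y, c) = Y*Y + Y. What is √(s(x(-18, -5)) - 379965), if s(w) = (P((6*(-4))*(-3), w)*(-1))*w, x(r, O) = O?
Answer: I*√353685 ≈ 594.71*I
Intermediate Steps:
P(Y, c) = Y + Y² (P(Y, c) = Y² + Y = Y + Y²)
s(w) = -5256*w (s(w) = ((((6*(-4))*(-3))*(1 + (6*(-4))*(-3)))*(-1))*w = (((-24*(-3))*(1 - 24*(-3)))*(-1))*w = ((72*(1 + 72))*(-1))*w = ((72*73)*(-1))*w = (5256*(-1))*w = -5256*w)
√(s(x(-18, -5)) - 379965) = √(-5256*(-5) - 379965) = √(26280 - 379965) = √(-353685) = I*√353685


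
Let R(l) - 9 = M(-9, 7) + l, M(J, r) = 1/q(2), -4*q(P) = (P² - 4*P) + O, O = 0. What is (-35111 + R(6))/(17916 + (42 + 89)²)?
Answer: -35095/35077 ≈ -1.0005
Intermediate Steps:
q(P) = P - P²/4 (q(P) = -((P² - 4*P) + 0)/4 = -(P² - 4*P)/4 = P - P²/4)
M(J, r) = 1 (M(J, r) = 1/((¼)*2*(4 - 1*2)) = 1/((¼)*2*(4 - 2)) = 1/((¼)*2*2) = 1/1 = 1)
R(l) = 10 + l (R(l) = 9 + (1 + l) = 10 + l)
(-35111 + R(6))/(17916 + (42 + 89)²) = (-35111 + (10 + 6))/(17916 + (42 + 89)²) = (-35111 + 16)/(17916 + 131²) = -35095/(17916 + 17161) = -35095/35077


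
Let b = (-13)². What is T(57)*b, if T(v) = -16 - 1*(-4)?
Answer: -2028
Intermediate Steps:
T(v) = -12 (T(v) = -16 + 4 = -12)
b = 169
T(57)*b = -12*169 = -2028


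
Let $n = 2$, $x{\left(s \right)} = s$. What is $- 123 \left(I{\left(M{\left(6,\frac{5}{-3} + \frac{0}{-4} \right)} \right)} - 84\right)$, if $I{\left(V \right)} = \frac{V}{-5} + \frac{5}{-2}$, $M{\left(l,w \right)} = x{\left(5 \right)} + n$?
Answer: $\frac{108117}{10} \approx 10812.0$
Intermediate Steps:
$M{\left(l,w \right)} = 7$ ($M{\left(l,w \right)} = 5 + 2 = 7$)
$I{\left(V \right)} = - \frac{5}{2} - \frac{V}{5}$ ($I{\left(V \right)} = V \left(- \frac{1}{5}\right) + 5 \left(- \frac{1}{2}\right) = - \frac{V}{5} - \frac{5}{2} = - \frac{5}{2} - \frac{V}{5}$)
$- 123 \left(I{\left(M{\left(6,\frac{5}{-3} + \frac{0}{-4} \right)} \right)} - 84\right) = - 123 \left(\left(- \frac{5}{2} - \frac{7}{5}\right) - 84\right) = - 123 \left(- \frac{39}{10} - 84\right) = \left(-123\right) \left(- \frac{879}{10}\right) = \frac{108117}{10}$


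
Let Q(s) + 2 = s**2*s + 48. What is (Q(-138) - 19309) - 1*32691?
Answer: -2680026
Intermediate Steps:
Q(s) = 46 + s**3 (Q(s) = -2 + (s**2*s + 48) = -2 + (s**3 + 48) = -2 + (48 + s**3) = 46 + s**3)
(Q(-138) - 19309) - 1*32691 = ((46 + (-138)**3) - 19309) - 1*32691 = ((46 - 2628072) - 19309) - 32691 = (-2628026 - 19309) - 32691 = -2647335 - 32691 = -2680026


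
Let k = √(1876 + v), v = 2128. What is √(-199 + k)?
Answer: √(-199 + 2*√1001) ≈ 11.65*I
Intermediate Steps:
k = 2*√1001 (k = √(1876 + 2128) = √4004 = 2*√1001 ≈ 63.277)
√(-199 + k) = √(-199 + 2*√1001)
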